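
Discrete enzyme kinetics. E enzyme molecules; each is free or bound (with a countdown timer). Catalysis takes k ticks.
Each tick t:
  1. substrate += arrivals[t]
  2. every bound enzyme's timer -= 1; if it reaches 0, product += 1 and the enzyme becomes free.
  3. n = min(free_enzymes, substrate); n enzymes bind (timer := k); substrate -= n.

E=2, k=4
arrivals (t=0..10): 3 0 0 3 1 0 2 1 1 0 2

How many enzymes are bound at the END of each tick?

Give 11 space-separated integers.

t=0: arr=3 -> substrate=1 bound=2 product=0
t=1: arr=0 -> substrate=1 bound=2 product=0
t=2: arr=0 -> substrate=1 bound=2 product=0
t=3: arr=3 -> substrate=4 bound=2 product=0
t=4: arr=1 -> substrate=3 bound=2 product=2
t=5: arr=0 -> substrate=3 bound=2 product=2
t=6: arr=2 -> substrate=5 bound=2 product=2
t=7: arr=1 -> substrate=6 bound=2 product=2
t=8: arr=1 -> substrate=5 bound=2 product=4
t=9: arr=0 -> substrate=5 bound=2 product=4
t=10: arr=2 -> substrate=7 bound=2 product=4

Answer: 2 2 2 2 2 2 2 2 2 2 2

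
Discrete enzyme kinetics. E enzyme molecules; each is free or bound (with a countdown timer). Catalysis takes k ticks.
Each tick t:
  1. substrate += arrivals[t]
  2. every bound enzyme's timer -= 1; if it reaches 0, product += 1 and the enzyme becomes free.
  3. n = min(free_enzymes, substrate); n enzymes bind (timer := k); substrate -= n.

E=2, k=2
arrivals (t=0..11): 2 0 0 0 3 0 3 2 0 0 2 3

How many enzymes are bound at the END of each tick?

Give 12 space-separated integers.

t=0: arr=2 -> substrate=0 bound=2 product=0
t=1: arr=0 -> substrate=0 bound=2 product=0
t=2: arr=0 -> substrate=0 bound=0 product=2
t=3: arr=0 -> substrate=0 bound=0 product=2
t=4: arr=3 -> substrate=1 bound=2 product=2
t=5: arr=0 -> substrate=1 bound=2 product=2
t=6: arr=3 -> substrate=2 bound=2 product=4
t=7: arr=2 -> substrate=4 bound=2 product=4
t=8: arr=0 -> substrate=2 bound=2 product=6
t=9: arr=0 -> substrate=2 bound=2 product=6
t=10: arr=2 -> substrate=2 bound=2 product=8
t=11: arr=3 -> substrate=5 bound=2 product=8

Answer: 2 2 0 0 2 2 2 2 2 2 2 2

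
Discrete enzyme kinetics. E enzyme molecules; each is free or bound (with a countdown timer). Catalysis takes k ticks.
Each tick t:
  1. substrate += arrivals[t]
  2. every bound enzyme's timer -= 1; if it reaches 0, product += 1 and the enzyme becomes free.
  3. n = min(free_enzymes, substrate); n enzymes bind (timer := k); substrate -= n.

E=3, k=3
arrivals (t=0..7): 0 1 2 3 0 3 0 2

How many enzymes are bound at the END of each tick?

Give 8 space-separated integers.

Answer: 0 1 3 3 3 3 3 3

Derivation:
t=0: arr=0 -> substrate=0 bound=0 product=0
t=1: arr=1 -> substrate=0 bound=1 product=0
t=2: arr=2 -> substrate=0 bound=3 product=0
t=3: arr=3 -> substrate=3 bound=3 product=0
t=4: arr=0 -> substrate=2 bound=3 product=1
t=5: arr=3 -> substrate=3 bound=3 product=3
t=6: arr=0 -> substrate=3 bound=3 product=3
t=7: arr=2 -> substrate=4 bound=3 product=4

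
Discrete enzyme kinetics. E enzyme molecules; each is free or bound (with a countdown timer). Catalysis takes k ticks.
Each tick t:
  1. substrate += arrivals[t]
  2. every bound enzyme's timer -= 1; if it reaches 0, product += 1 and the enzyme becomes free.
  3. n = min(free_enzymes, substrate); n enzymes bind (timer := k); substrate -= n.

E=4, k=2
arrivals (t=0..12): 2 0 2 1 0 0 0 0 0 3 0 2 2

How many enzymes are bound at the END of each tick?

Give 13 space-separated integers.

t=0: arr=2 -> substrate=0 bound=2 product=0
t=1: arr=0 -> substrate=0 bound=2 product=0
t=2: arr=2 -> substrate=0 bound=2 product=2
t=3: arr=1 -> substrate=0 bound=3 product=2
t=4: arr=0 -> substrate=0 bound=1 product=4
t=5: arr=0 -> substrate=0 bound=0 product=5
t=6: arr=0 -> substrate=0 bound=0 product=5
t=7: arr=0 -> substrate=0 bound=0 product=5
t=8: arr=0 -> substrate=0 bound=0 product=5
t=9: arr=3 -> substrate=0 bound=3 product=5
t=10: arr=0 -> substrate=0 bound=3 product=5
t=11: arr=2 -> substrate=0 bound=2 product=8
t=12: arr=2 -> substrate=0 bound=4 product=8

Answer: 2 2 2 3 1 0 0 0 0 3 3 2 4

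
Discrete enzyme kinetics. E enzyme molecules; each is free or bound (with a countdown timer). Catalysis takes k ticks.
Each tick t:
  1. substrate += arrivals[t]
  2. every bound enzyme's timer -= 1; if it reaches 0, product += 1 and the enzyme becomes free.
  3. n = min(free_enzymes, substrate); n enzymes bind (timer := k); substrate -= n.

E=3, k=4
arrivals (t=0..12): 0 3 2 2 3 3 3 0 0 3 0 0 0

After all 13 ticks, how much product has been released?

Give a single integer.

Answer: 6

Derivation:
t=0: arr=0 -> substrate=0 bound=0 product=0
t=1: arr=3 -> substrate=0 bound=3 product=0
t=2: arr=2 -> substrate=2 bound=3 product=0
t=3: arr=2 -> substrate=4 bound=3 product=0
t=4: arr=3 -> substrate=7 bound=3 product=0
t=5: arr=3 -> substrate=7 bound=3 product=3
t=6: arr=3 -> substrate=10 bound=3 product=3
t=7: arr=0 -> substrate=10 bound=3 product=3
t=8: arr=0 -> substrate=10 bound=3 product=3
t=9: arr=3 -> substrate=10 bound=3 product=6
t=10: arr=0 -> substrate=10 bound=3 product=6
t=11: arr=0 -> substrate=10 bound=3 product=6
t=12: arr=0 -> substrate=10 bound=3 product=6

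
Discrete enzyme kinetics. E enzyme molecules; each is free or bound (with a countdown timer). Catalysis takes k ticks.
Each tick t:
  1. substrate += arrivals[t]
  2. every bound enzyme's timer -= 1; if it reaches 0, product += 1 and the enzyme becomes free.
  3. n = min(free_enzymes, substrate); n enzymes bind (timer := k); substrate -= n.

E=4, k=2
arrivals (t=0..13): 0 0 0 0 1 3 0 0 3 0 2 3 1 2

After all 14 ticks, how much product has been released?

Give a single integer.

t=0: arr=0 -> substrate=0 bound=0 product=0
t=1: arr=0 -> substrate=0 bound=0 product=0
t=2: arr=0 -> substrate=0 bound=0 product=0
t=3: arr=0 -> substrate=0 bound=0 product=0
t=4: arr=1 -> substrate=0 bound=1 product=0
t=5: arr=3 -> substrate=0 bound=4 product=0
t=6: arr=0 -> substrate=0 bound=3 product=1
t=7: arr=0 -> substrate=0 bound=0 product=4
t=8: arr=3 -> substrate=0 bound=3 product=4
t=9: arr=0 -> substrate=0 bound=3 product=4
t=10: arr=2 -> substrate=0 bound=2 product=7
t=11: arr=3 -> substrate=1 bound=4 product=7
t=12: arr=1 -> substrate=0 bound=4 product=9
t=13: arr=2 -> substrate=0 bound=4 product=11

Answer: 11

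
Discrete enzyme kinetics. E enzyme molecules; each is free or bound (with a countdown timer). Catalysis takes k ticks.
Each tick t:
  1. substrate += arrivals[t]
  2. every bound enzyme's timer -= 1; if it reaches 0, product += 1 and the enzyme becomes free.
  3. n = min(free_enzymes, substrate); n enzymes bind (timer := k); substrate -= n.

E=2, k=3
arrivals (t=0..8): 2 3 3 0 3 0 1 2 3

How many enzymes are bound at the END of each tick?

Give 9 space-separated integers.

Answer: 2 2 2 2 2 2 2 2 2

Derivation:
t=0: arr=2 -> substrate=0 bound=2 product=0
t=1: arr=3 -> substrate=3 bound=2 product=0
t=2: arr=3 -> substrate=6 bound=2 product=0
t=3: arr=0 -> substrate=4 bound=2 product=2
t=4: arr=3 -> substrate=7 bound=2 product=2
t=5: arr=0 -> substrate=7 bound=2 product=2
t=6: arr=1 -> substrate=6 bound=2 product=4
t=7: arr=2 -> substrate=8 bound=2 product=4
t=8: arr=3 -> substrate=11 bound=2 product=4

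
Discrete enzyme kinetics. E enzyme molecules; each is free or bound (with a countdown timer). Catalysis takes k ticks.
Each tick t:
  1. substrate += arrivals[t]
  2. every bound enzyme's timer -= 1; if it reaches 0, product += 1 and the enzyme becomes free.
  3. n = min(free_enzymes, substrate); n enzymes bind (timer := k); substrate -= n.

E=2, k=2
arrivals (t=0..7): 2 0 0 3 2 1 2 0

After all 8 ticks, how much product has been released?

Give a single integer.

t=0: arr=2 -> substrate=0 bound=2 product=0
t=1: arr=0 -> substrate=0 bound=2 product=0
t=2: arr=0 -> substrate=0 bound=0 product=2
t=3: arr=3 -> substrate=1 bound=2 product=2
t=4: arr=2 -> substrate=3 bound=2 product=2
t=5: arr=1 -> substrate=2 bound=2 product=4
t=6: arr=2 -> substrate=4 bound=2 product=4
t=7: arr=0 -> substrate=2 bound=2 product=6

Answer: 6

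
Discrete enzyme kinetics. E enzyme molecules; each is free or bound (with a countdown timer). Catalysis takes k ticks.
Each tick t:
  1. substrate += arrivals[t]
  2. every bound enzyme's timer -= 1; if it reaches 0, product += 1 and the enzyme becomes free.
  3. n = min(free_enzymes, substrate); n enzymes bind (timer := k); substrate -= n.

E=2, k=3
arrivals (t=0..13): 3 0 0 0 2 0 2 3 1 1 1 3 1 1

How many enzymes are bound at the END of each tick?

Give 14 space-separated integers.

t=0: arr=3 -> substrate=1 bound=2 product=0
t=1: arr=0 -> substrate=1 bound=2 product=0
t=2: arr=0 -> substrate=1 bound=2 product=0
t=3: arr=0 -> substrate=0 bound=1 product=2
t=4: arr=2 -> substrate=1 bound=2 product=2
t=5: arr=0 -> substrate=1 bound=2 product=2
t=6: arr=2 -> substrate=2 bound=2 product=3
t=7: arr=3 -> substrate=4 bound=2 product=4
t=8: arr=1 -> substrate=5 bound=2 product=4
t=9: arr=1 -> substrate=5 bound=2 product=5
t=10: arr=1 -> substrate=5 bound=2 product=6
t=11: arr=3 -> substrate=8 bound=2 product=6
t=12: arr=1 -> substrate=8 bound=2 product=7
t=13: arr=1 -> substrate=8 bound=2 product=8

Answer: 2 2 2 1 2 2 2 2 2 2 2 2 2 2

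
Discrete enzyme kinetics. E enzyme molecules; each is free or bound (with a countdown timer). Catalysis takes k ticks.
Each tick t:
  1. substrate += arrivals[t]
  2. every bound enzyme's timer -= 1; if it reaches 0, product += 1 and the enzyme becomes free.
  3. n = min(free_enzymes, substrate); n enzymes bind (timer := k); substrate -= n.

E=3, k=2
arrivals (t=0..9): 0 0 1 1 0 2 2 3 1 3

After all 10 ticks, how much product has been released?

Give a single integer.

Answer: 7

Derivation:
t=0: arr=0 -> substrate=0 bound=0 product=0
t=1: arr=0 -> substrate=0 bound=0 product=0
t=2: arr=1 -> substrate=0 bound=1 product=0
t=3: arr=1 -> substrate=0 bound=2 product=0
t=4: arr=0 -> substrate=0 bound=1 product=1
t=5: arr=2 -> substrate=0 bound=2 product=2
t=6: arr=2 -> substrate=1 bound=3 product=2
t=7: arr=3 -> substrate=2 bound=3 product=4
t=8: arr=1 -> substrate=2 bound=3 product=5
t=9: arr=3 -> substrate=3 bound=3 product=7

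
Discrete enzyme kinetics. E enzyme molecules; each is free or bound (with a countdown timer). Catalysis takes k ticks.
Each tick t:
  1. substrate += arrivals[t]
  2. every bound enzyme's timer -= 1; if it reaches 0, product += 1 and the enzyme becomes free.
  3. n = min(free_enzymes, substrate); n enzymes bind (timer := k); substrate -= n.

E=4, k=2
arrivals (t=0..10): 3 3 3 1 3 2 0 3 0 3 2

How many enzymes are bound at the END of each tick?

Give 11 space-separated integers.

t=0: arr=3 -> substrate=0 bound=3 product=0
t=1: arr=3 -> substrate=2 bound=4 product=0
t=2: arr=3 -> substrate=2 bound=4 product=3
t=3: arr=1 -> substrate=2 bound=4 product=4
t=4: arr=3 -> substrate=2 bound=4 product=7
t=5: arr=2 -> substrate=3 bound=4 product=8
t=6: arr=0 -> substrate=0 bound=4 product=11
t=7: arr=3 -> substrate=2 bound=4 product=12
t=8: arr=0 -> substrate=0 bound=3 product=15
t=9: arr=3 -> substrate=1 bound=4 product=16
t=10: arr=2 -> substrate=1 bound=4 product=18

Answer: 3 4 4 4 4 4 4 4 3 4 4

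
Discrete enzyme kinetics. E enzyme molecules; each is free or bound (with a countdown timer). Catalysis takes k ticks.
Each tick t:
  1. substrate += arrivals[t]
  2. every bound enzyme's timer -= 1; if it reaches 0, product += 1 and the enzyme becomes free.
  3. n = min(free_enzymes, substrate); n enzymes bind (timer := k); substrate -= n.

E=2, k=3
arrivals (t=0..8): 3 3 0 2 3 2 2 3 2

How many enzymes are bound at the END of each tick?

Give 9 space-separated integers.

t=0: arr=3 -> substrate=1 bound=2 product=0
t=1: arr=3 -> substrate=4 bound=2 product=0
t=2: arr=0 -> substrate=4 bound=2 product=0
t=3: arr=2 -> substrate=4 bound=2 product=2
t=4: arr=3 -> substrate=7 bound=2 product=2
t=5: arr=2 -> substrate=9 bound=2 product=2
t=6: arr=2 -> substrate=9 bound=2 product=4
t=7: arr=3 -> substrate=12 bound=2 product=4
t=8: arr=2 -> substrate=14 bound=2 product=4

Answer: 2 2 2 2 2 2 2 2 2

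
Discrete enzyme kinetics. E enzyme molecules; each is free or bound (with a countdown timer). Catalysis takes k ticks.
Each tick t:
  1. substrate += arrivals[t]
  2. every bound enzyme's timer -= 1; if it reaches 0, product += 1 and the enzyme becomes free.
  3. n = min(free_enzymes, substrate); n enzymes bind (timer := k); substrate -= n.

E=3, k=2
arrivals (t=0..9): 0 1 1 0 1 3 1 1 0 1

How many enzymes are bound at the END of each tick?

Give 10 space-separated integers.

Answer: 0 1 2 1 1 3 3 3 2 1

Derivation:
t=0: arr=0 -> substrate=0 bound=0 product=0
t=1: arr=1 -> substrate=0 bound=1 product=0
t=2: arr=1 -> substrate=0 bound=2 product=0
t=3: arr=0 -> substrate=0 bound=1 product=1
t=4: arr=1 -> substrate=0 bound=1 product=2
t=5: arr=3 -> substrate=1 bound=3 product=2
t=6: arr=1 -> substrate=1 bound=3 product=3
t=7: arr=1 -> substrate=0 bound=3 product=5
t=8: arr=0 -> substrate=0 bound=2 product=6
t=9: arr=1 -> substrate=0 bound=1 product=8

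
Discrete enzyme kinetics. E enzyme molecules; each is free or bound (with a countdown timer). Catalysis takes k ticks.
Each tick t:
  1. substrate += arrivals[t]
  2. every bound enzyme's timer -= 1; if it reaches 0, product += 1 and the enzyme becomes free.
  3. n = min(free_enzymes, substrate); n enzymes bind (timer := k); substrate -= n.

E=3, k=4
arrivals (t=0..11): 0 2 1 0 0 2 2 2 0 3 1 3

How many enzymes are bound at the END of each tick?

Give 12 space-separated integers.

Answer: 0 2 3 3 3 3 3 3 3 3 3 3

Derivation:
t=0: arr=0 -> substrate=0 bound=0 product=0
t=1: arr=2 -> substrate=0 bound=2 product=0
t=2: arr=1 -> substrate=0 bound=3 product=0
t=3: arr=0 -> substrate=0 bound=3 product=0
t=4: arr=0 -> substrate=0 bound=3 product=0
t=5: arr=2 -> substrate=0 bound=3 product=2
t=6: arr=2 -> substrate=1 bound=3 product=3
t=7: arr=2 -> substrate=3 bound=3 product=3
t=8: arr=0 -> substrate=3 bound=3 product=3
t=9: arr=3 -> substrate=4 bound=3 product=5
t=10: arr=1 -> substrate=4 bound=3 product=6
t=11: arr=3 -> substrate=7 bound=3 product=6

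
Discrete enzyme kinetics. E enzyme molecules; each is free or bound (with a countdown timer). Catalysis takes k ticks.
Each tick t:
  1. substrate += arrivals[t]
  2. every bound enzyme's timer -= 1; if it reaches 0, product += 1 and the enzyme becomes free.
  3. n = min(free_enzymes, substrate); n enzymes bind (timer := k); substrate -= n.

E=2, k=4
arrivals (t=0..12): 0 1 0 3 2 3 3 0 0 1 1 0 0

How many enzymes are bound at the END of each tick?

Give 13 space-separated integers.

t=0: arr=0 -> substrate=0 bound=0 product=0
t=1: arr=1 -> substrate=0 bound=1 product=0
t=2: arr=0 -> substrate=0 bound=1 product=0
t=3: arr=3 -> substrate=2 bound=2 product=0
t=4: arr=2 -> substrate=4 bound=2 product=0
t=5: arr=3 -> substrate=6 bound=2 product=1
t=6: arr=3 -> substrate=9 bound=2 product=1
t=7: arr=0 -> substrate=8 bound=2 product=2
t=8: arr=0 -> substrate=8 bound=2 product=2
t=9: arr=1 -> substrate=8 bound=2 product=3
t=10: arr=1 -> substrate=9 bound=2 product=3
t=11: arr=0 -> substrate=8 bound=2 product=4
t=12: arr=0 -> substrate=8 bound=2 product=4

Answer: 0 1 1 2 2 2 2 2 2 2 2 2 2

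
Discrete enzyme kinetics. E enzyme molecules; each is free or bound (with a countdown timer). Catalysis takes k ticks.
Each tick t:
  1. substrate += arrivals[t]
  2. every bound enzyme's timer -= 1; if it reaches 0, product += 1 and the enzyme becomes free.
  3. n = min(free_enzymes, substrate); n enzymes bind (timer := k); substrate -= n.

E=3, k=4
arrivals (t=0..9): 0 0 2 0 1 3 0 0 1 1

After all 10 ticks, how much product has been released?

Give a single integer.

Answer: 3

Derivation:
t=0: arr=0 -> substrate=0 bound=0 product=0
t=1: arr=0 -> substrate=0 bound=0 product=0
t=2: arr=2 -> substrate=0 bound=2 product=0
t=3: arr=0 -> substrate=0 bound=2 product=0
t=4: arr=1 -> substrate=0 bound=3 product=0
t=5: arr=3 -> substrate=3 bound=3 product=0
t=6: arr=0 -> substrate=1 bound=3 product=2
t=7: arr=0 -> substrate=1 bound=3 product=2
t=8: arr=1 -> substrate=1 bound=3 product=3
t=9: arr=1 -> substrate=2 bound=3 product=3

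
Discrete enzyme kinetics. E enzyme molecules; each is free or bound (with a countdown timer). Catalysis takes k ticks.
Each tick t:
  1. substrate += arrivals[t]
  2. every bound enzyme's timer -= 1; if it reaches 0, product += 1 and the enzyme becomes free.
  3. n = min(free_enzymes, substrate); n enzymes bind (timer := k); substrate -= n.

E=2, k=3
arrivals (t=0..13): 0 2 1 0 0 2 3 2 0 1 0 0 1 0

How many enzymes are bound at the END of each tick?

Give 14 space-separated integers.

t=0: arr=0 -> substrate=0 bound=0 product=0
t=1: arr=2 -> substrate=0 bound=2 product=0
t=2: arr=1 -> substrate=1 bound=2 product=0
t=3: arr=0 -> substrate=1 bound=2 product=0
t=4: arr=0 -> substrate=0 bound=1 product=2
t=5: arr=2 -> substrate=1 bound=2 product=2
t=6: arr=3 -> substrate=4 bound=2 product=2
t=7: arr=2 -> substrate=5 bound=2 product=3
t=8: arr=0 -> substrate=4 bound=2 product=4
t=9: arr=1 -> substrate=5 bound=2 product=4
t=10: arr=0 -> substrate=4 bound=2 product=5
t=11: arr=0 -> substrate=3 bound=2 product=6
t=12: arr=1 -> substrate=4 bound=2 product=6
t=13: arr=0 -> substrate=3 bound=2 product=7

Answer: 0 2 2 2 1 2 2 2 2 2 2 2 2 2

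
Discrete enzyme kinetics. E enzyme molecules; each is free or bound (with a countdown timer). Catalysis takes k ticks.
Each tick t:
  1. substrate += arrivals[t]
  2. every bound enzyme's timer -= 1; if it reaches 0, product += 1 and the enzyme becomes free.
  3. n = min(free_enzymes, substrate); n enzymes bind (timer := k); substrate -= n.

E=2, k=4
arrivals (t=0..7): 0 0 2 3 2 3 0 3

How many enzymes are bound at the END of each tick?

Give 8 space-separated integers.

Answer: 0 0 2 2 2 2 2 2

Derivation:
t=0: arr=0 -> substrate=0 bound=0 product=0
t=1: arr=0 -> substrate=0 bound=0 product=0
t=2: arr=2 -> substrate=0 bound=2 product=0
t=3: arr=3 -> substrate=3 bound=2 product=0
t=4: arr=2 -> substrate=5 bound=2 product=0
t=5: arr=3 -> substrate=8 bound=2 product=0
t=6: arr=0 -> substrate=6 bound=2 product=2
t=7: arr=3 -> substrate=9 bound=2 product=2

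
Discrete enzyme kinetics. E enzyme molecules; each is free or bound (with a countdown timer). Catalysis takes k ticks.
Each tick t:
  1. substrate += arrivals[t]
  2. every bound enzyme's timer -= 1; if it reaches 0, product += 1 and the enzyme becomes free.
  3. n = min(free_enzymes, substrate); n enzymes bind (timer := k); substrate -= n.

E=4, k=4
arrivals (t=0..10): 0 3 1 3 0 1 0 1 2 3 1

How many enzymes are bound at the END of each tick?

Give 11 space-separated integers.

t=0: arr=0 -> substrate=0 bound=0 product=0
t=1: arr=3 -> substrate=0 bound=3 product=0
t=2: arr=1 -> substrate=0 bound=4 product=0
t=3: arr=3 -> substrate=3 bound=4 product=0
t=4: arr=0 -> substrate=3 bound=4 product=0
t=5: arr=1 -> substrate=1 bound=4 product=3
t=6: arr=0 -> substrate=0 bound=4 product=4
t=7: arr=1 -> substrate=1 bound=4 product=4
t=8: arr=2 -> substrate=3 bound=4 product=4
t=9: arr=3 -> substrate=3 bound=4 product=7
t=10: arr=1 -> substrate=3 bound=4 product=8

Answer: 0 3 4 4 4 4 4 4 4 4 4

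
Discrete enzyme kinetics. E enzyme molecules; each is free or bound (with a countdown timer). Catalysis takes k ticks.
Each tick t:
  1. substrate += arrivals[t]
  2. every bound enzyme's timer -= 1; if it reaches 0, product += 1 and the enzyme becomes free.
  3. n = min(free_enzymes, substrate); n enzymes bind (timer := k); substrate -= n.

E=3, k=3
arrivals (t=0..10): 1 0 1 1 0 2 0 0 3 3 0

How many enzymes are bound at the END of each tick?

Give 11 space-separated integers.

Answer: 1 1 2 2 2 3 2 2 3 3 3

Derivation:
t=0: arr=1 -> substrate=0 bound=1 product=0
t=1: arr=0 -> substrate=0 bound=1 product=0
t=2: arr=1 -> substrate=0 bound=2 product=0
t=3: arr=1 -> substrate=0 bound=2 product=1
t=4: arr=0 -> substrate=0 bound=2 product=1
t=5: arr=2 -> substrate=0 bound=3 product=2
t=6: arr=0 -> substrate=0 bound=2 product=3
t=7: arr=0 -> substrate=0 bound=2 product=3
t=8: arr=3 -> substrate=0 bound=3 product=5
t=9: arr=3 -> substrate=3 bound=3 product=5
t=10: arr=0 -> substrate=3 bound=3 product=5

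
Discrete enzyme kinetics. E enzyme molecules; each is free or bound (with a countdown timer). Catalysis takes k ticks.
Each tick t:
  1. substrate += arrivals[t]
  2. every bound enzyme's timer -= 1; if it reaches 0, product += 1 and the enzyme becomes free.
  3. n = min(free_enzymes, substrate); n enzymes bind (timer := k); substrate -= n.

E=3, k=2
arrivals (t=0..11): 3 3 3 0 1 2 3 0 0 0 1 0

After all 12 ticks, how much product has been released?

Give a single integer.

t=0: arr=3 -> substrate=0 bound=3 product=0
t=1: arr=3 -> substrate=3 bound=3 product=0
t=2: arr=3 -> substrate=3 bound=3 product=3
t=3: arr=0 -> substrate=3 bound=3 product=3
t=4: arr=1 -> substrate=1 bound=3 product=6
t=5: arr=2 -> substrate=3 bound=3 product=6
t=6: arr=3 -> substrate=3 bound=3 product=9
t=7: arr=0 -> substrate=3 bound=3 product=9
t=8: arr=0 -> substrate=0 bound=3 product=12
t=9: arr=0 -> substrate=0 bound=3 product=12
t=10: arr=1 -> substrate=0 bound=1 product=15
t=11: arr=0 -> substrate=0 bound=1 product=15

Answer: 15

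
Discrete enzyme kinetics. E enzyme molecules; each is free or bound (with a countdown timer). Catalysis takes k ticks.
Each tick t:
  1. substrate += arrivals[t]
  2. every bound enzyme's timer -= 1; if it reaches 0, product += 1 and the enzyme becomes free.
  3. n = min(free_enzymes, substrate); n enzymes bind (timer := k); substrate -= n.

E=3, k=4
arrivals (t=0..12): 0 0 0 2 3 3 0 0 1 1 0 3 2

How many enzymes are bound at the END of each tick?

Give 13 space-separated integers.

t=0: arr=0 -> substrate=0 bound=0 product=0
t=1: arr=0 -> substrate=0 bound=0 product=0
t=2: arr=0 -> substrate=0 bound=0 product=0
t=3: arr=2 -> substrate=0 bound=2 product=0
t=4: arr=3 -> substrate=2 bound=3 product=0
t=5: arr=3 -> substrate=5 bound=3 product=0
t=6: arr=0 -> substrate=5 bound=3 product=0
t=7: arr=0 -> substrate=3 bound=3 product=2
t=8: arr=1 -> substrate=3 bound=3 product=3
t=9: arr=1 -> substrate=4 bound=3 product=3
t=10: arr=0 -> substrate=4 bound=3 product=3
t=11: arr=3 -> substrate=5 bound=3 product=5
t=12: arr=2 -> substrate=6 bound=3 product=6

Answer: 0 0 0 2 3 3 3 3 3 3 3 3 3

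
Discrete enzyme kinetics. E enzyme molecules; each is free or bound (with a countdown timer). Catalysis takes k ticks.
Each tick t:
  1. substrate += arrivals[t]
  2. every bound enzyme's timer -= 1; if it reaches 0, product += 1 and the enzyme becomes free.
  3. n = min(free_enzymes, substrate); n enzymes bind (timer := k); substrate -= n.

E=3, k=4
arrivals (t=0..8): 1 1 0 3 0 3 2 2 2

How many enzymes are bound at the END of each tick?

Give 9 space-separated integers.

Answer: 1 2 2 3 3 3 3 3 3

Derivation:
t=0: arr=1 -> substrate=0 bound=1 product=0
t=1: arr=1 -> substrate=0 bound=2 product=0
t=2: arr=0 -> substrate=0 bound=2 product=0
t=3: arr=3 -> substrate=2 bound=3 product=0
t=4: arr=0 -> substrate=1 bound=3 product=1
t=5: arr=3 -> substrate=3 bound=3 product=2
t=6: arr=2 -> substrate=5 bound=3 product=2
t=7: arr=2 -> substrate=6 bound=3 product=3
t=8: arr=2 -> substrate=7 bound=3 product=4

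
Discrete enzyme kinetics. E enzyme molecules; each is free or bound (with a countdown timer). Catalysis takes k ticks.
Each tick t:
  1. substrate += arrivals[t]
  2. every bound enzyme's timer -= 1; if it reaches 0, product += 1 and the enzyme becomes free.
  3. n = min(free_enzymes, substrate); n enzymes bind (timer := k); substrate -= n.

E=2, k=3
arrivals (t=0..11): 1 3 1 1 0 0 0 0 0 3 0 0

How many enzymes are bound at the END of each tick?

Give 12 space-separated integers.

t=0: arr=1 -> substrate=0 bound=1 product=0
t=1: arr=3 -> substrate=2 bound=2 product=0
t=2: arr=1 -> substrate=3 bound=2 product=0
t=3: arr=1 -> substrate=3 bound=2 product=1
t=4: arr=0 -> substrate=2 bound=2 product=2
t=5: arr=0 -> substrate=2 bound=2 product=2
t=6: arr=0 -> substrate=1 bound=2 product=3
t=7: arr=0 -> substrate=0 bound=2 product=4
t=8: arr=0 -> substrate=0 bound=2 product=4
t=9: arr=3 -> substrate=2 bound=2 product=5
t=10: arr=0 -> substrate=1 bound=2 product=6
t=11: arr=0 -> substrate=1 bound=2 product=6

Answer: 1 2 2 2 2 2 2 2 2 2 2 2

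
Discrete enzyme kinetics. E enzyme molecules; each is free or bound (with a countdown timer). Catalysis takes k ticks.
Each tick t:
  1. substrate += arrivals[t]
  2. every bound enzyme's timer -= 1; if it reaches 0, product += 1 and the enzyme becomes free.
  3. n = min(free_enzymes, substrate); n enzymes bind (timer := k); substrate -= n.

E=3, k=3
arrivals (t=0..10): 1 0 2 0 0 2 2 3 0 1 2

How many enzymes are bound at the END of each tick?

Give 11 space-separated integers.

Answer: 1 1 3 2 2 2 3 3 3 3 3

Derivation:
t=0: arr=1 -> substrate=0 bound=1 product=0
t=1: arr=0 -> substrate=0 bound=1 product=0
t=2: arr=2 -> substrate=0 bound=3 product=0
t=3: arr=0 -> substrate=0 bound=2 product=1
t=4: arr=0 -> substrate=0 bound=2 product=1
t=5: arr=2 -> substrate=0 bound=2 product=3
t=6: arr=2 -> substrate=1 bound=3 product=3
t=7: arr=3 -> substrate=4 bound=3 product=3
t=8: arr=0 -> substrate=2 bound=3 product=5
t=9: arr=1 -> substrate=2 bound=3 product=6
t=10: arr=2 -> substrate=4 bound=3 product=6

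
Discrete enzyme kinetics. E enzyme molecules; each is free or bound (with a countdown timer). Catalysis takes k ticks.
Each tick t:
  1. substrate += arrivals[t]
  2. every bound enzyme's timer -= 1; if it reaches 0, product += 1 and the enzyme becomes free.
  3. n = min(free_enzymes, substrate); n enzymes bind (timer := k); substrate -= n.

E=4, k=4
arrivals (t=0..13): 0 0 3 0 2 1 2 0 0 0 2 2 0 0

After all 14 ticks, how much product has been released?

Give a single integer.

Answer: 8

Derivation:
t=0: arr=0 -> substrate=0 bound=0 product=0
t=1: arr=0 -> substrate=0 bound=0 product=0
t=2: arr=3 -> substrate=0 bound=3 product=0
t=3: arr=0 -> substrate=0 bound=3 product=0
t=4: arr=2 -> substrate=1 bound=4 product=0
t=5: arr=1 -> substrate=2 bound=4 product=0
t=6: arr=2 -> substrate=1 bound=4 product=3
t=7: arr=0 -> substrate=1 bound=4 product=3
t=8: arr=0 -> substrate=0 bound=4 product=4
t=9: arr=0 -> substrate=0 bound=4 product=4
t=10: arr=2 -> substrate=0 bound=3 product=7
t=11: arr=2 -> substrate=1 bound=4 product=7
t=12: arr=0 -> substrate=0 bound=4 product=8
t=13: arr=0 -> substrate=0 bound=4 product=8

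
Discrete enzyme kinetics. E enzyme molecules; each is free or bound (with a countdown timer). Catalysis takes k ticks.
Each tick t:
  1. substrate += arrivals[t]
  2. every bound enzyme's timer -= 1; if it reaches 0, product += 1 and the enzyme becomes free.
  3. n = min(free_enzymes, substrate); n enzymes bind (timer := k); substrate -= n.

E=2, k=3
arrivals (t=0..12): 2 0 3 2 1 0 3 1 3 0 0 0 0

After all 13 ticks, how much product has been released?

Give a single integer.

Answer: 8

Derivation:
t=0: arr=2 -> substrate=0 bound=2 product=0
t=1: arr=0 -> substrate=0 bound=2 product=0
t=2: arr=3 -> substrate=3 bound=2 product=0
t=3: arr=2 -> substrate=3 bound=2 product=2
t=4: arr=1 -> substrate=4 bound=2 product=2
t=5: arr=0 -> substrate=4 bound=2 product=2
t=6: arr=3 -> substrate=5 bound=2 product=4
t=7: arr=1 -> substrate=6 bound=2 product=4
t=8: arr=3 -> substrate=9 bound=2 product=4
t=9: arr=0 -> substrate=7 bound=2 product=6
t=10: arr=0 -> substrate=7 bound=2 product=6
t=11: arr=0 -> substrate=7 bound=2 product=6
t=12: arr=0 -> substrate=5 bound=2 product=8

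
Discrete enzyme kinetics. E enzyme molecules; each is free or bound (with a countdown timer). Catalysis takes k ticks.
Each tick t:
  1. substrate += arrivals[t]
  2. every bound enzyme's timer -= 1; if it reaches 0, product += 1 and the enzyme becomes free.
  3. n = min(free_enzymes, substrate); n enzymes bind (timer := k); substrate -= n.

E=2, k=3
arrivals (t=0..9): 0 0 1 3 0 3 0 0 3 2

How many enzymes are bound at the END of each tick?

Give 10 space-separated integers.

t=0: arr=0 -> substrate=0 bound=0 product=0
t=1: arr=0 -> substrate=0 bound=0 product=0
t=2: arr=1 -> substrate=0 bound=1 product=0
t=3: arr=3 -> substrate=2 bound=2 product=0
t=4: arr=0 -> substrate=2 bound=2 product=0
t=5: arr=3 -> substrate=4 bound=2 product=1
t=6: arr=0 -> substrate=3 bound=2 product=2
t=7: arr=0 -> substrate=3 bound=2 product=2
t=8: arr=3 -> substrate=5 bound=2 product=3
t=9: arr=2 -> substrate=6 bound=2 product=4

Answer: 0 0 1 2 2 2 2 2 2 2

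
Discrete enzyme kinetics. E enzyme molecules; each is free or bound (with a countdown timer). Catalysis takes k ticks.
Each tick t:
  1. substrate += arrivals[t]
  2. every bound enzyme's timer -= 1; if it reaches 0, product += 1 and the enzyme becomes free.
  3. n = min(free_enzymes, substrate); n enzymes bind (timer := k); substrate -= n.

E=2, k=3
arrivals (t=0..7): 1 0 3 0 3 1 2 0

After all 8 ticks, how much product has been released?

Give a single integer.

t=0: arr=1 -> substrate=0 bound=1 product=0
t=1: arr=0 -> substrate=0 bound=1 product=0
t=2: arr=3 -> substrate=2 bound=2 product=0
t=3: arr=0 -> substrate=1 bound=2 product=1
t=4: arr=3 -> substrate=4 bound=2 product=1
t=5: arr=1 -> substrate=4 bound=2 product=2
t=6: arr=2 -> substrate=5 bound=2 product=3
t=7: arr=0 -> substrate=5 bound=2 product=3

Answer: 3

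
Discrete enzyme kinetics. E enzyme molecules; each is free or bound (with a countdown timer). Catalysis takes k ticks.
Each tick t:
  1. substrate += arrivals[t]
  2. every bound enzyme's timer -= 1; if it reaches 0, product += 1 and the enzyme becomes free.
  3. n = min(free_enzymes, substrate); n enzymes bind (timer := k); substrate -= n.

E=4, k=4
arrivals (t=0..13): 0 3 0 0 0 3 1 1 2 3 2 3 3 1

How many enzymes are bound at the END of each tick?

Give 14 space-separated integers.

t=0: arr=0 -> substrate=0 bound=0 product=0
t=1: arr=3 -> substrate=0 bound=3 product=0
t=2: arr=0 -> substrate=0 bound=3 product=0
t=3: arr=0 -> substrate=0 bound=3 product=0
t=4: arr=0 -> substrate=0 bound=3 product=0
t=5: arr=3 -> substrate=0 bound=3 product=3
t=6: arr=1 -> substrate=0 bound=4 product=3
t=7: arr=1 -> substrate=1 bound=4 product=3
t=8: arr=2 -> substrate=3 bound=4 product=3
t=9: arr=3 -> substrate=3 bound=4 product=6
t=10: arr=2 -> substrate=4 bound=4 product=7
t=11: arr=3 -> substrate=7 bound=4 product=7
t=12: arr=3 -> substrate=10 bound=4 product=7
t=13: arr=1 -> substrate=8 bound=4 product=10

Answer: 0 3 3 3 3 3 4 4 4 4 4 4 4 4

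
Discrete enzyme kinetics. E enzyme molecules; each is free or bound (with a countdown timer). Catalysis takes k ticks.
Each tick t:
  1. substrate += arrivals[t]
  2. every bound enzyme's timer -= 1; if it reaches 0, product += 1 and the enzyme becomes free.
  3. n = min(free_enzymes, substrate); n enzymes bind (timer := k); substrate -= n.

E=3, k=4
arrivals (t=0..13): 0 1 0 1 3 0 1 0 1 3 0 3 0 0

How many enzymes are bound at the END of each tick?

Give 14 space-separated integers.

Answer: 0 1 1 2 3 3 3 3 3 3 3 3 3 3

Derivation:
t=0: arr=0 -> substrate=0 bound=0 product=0
t=1: arr=1 -> substrate=0 bound=1 product=0
t=2: arr=0 -> substrate=0 bound=1 product=0
t=3: arr=1 -> substrate=0 bound=2 product=0
t=4: arr=3 -> substrate=2 bound=3 product=0
t=5: arr=0 -> substrate=1 bound=3 product=1
t=6: arr=1 -> substrate=2 bound=3 product=1
t=7: arr=0 -> substrate=1 bound=3 product=2
t=8: arr=1 -> substrate=1 bound=3 product=3
t=9: arr=3 -> substrate=3 bound=3 product=4
t=10: arr=0 -> substrate=3 bound=3 product=4
t=11: arr=3 -> substrate=5 bound=3 product=5
t=12: arr=0 -> substrate=4 bound=3 product=6
t=13: arr=0 -> substrate=3 bound=3 product=7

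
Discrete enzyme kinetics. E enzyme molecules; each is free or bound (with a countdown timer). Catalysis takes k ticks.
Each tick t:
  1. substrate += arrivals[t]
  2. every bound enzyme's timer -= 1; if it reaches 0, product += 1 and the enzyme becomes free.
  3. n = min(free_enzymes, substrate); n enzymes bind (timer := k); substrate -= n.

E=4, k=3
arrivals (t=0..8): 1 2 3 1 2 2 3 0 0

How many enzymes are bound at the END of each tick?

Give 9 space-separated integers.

t=0: arr=1 -> substrate=0 bound=1 product=0
t=1: arr=2 -> substrate=0 bound=3 product=0
t=2: arr=3 -> substrate=2 bound=4 product=0
t=3: arr=1 -> substrate=2 bound=4 product=1
t=4: arr=2 -> substrate=2 bound=4 product=3
t=5: arr=2 -> substrate=3 bound=4 product=4
t=6: arr=3 -> substrate=5 bound=4 product=5
t=7: arr=0 -> substrate=3 bound=4 product=7
t=8: arr=0 -> substrate=2 bound=4 product=8

Answer: 1 3 4 4 4 4 4 4 4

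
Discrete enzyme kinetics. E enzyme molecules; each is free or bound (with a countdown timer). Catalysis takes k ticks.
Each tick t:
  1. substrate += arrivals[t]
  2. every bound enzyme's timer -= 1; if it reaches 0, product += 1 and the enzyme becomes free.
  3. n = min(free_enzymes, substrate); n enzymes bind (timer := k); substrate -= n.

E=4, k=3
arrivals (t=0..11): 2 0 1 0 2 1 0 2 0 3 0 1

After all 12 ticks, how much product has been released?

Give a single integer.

Answer: 8

Derivation:
t=0: arr=2 -> substrate=0 bound=2 product=0
t=1: arr=0 -> substrate=0 bound=2 product=0
t=2: arr=1 -> substrate=0 bound=3 product=0
t=3: arr=0 -> substrate=0 bound=1 product=2
t=4: arr=2 -> substrate=0 bound=3 product=2
t=5: arr=1 -> substrate=0 bound=3 product=3
t=6: arr=0 -> substrate=0 bound=3 product=3
t=7: arr=2 -> substrate=0 bound=3 product=5
t=8: arr=0 -> substrate=0 bound=2 product=6
t=9: arr=3 -> substrate=1 bound=4 product=6
t=10: arr=0 -> substrate=0 bound=3 product=8
t=11: arr=1 -> substrate=0 bound=4 product=8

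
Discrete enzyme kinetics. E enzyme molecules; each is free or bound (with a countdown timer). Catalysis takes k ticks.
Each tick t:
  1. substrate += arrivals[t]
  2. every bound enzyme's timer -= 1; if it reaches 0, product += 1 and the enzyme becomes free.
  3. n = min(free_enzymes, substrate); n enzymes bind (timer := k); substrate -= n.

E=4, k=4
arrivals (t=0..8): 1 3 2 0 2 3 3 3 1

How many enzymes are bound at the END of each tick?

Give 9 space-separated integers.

Answer: 1 4 4 4 4 4 4 4 4

Derivation:
t=0: arr=1 -> substrate=0 bound=1 product=0
t=1: arr=3 -> substrate=0 bound=4 product=0
t=2: arr=2 -> substrate=2 bound=4 product=0
t=3: arr=0 -> substrate=2 bound=4 product=0
t=4: arr=2 -> substrate=3 bound=4 product=1
t=5: arr=3 -> substrate=3 bound=4 product=4
t=6: arr=3 -> substrate=6 bound=4 product=4
t=7: arr=3 -> substrate=9 bound=4 product=4
t=8: arr=1 -> substrate=9 bound=4 product=5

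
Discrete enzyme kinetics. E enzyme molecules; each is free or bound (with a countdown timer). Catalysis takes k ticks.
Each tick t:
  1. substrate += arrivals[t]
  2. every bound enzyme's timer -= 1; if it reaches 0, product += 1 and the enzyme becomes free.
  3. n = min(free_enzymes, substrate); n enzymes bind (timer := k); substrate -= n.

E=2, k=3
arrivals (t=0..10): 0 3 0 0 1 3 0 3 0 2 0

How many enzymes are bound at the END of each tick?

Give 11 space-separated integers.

t=0: arr=0 -> substrate=0 bound=0 product=0
t=1: arr=3 -> substrate=1 bound=2 product=0
t=2: arr=0 -> substrate=1 bound=2 product=0
t=3: arr=0 -> substrate=1 bound=2 product=0
t=4: arr=1 -> substrate=0 bound=2 product=2
t=5: arr=3 -> substrate=3 bound=2 product=2
t=6: arr=0 -> substrate=3 bound=2 product=2
t=7: arr=3 -> substrate=4 bound=2 product=4
t=8: arr=0 -> substrate=4 bound=2 product=4
t=9: arr=2 -> substrate=6 bound=2 product=4
t=10: arr=0 -> substrate=4 bound=2 product=6

Answer: 0 2 2 2 2 2 2 2 2 2 2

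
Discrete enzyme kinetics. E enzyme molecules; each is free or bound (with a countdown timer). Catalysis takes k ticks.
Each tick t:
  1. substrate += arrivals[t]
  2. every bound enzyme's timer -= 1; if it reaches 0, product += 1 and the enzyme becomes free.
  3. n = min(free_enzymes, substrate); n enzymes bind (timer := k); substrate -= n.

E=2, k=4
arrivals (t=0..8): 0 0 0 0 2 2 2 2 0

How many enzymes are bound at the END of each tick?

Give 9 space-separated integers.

Answer: 0 0 0 0 2 2 2 2 2

Derivation:
t=0: arr=0 -> substrate=0 bound=0 product=0
t=1: arr=0 -> substrate=0 bound=0 product=0
t=2: arr=0 -> substrate=0 bound=0 product=0
t=3: arr=0 -> substrate=0 bound=0 product=0
t=4: arr=2 -> substrate=0 bound=2 product=0
t=5: arr=2 -> substrate=2 bound=2 product=0
t=6: arr=2 -> substrate=4 bound=2 product=0
t=7: arr=2 -> substrate=6 bound=2 product=0
t=8: arr=0 -> substrate=4 bound=2 product=2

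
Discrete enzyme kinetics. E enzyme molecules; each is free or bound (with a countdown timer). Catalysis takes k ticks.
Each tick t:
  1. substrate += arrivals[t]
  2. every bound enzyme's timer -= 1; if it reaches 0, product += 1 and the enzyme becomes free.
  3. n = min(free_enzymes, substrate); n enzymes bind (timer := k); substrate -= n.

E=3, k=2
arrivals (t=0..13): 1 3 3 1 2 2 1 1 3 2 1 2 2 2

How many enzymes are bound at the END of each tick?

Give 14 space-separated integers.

t=0: arr=1 -> substrate=0 bound=1 product=0
t=1: arr=3 -> substrate=1 bound=3 product=0
t=2: arr=3 -> substrate=3 bound=3 product=1
t=3: arr=1 -> substrate=2 bound=3 product=3
t=4: arr=2 -> substrate=3 bound=3 product=4
t=5: arr=2 -> substrate=3 bound=3 product=6
t=6: arr=1 -> substrate=3 bound=3 product=7
t=7: arr=1 -> substrate=2 bound=3 product=9
t=8: arr=3 -> substrate=4 bound=3 product=10
t=9: arr=2 -> substrate=4 bound=3 product=12
t=10: arr=1 -> substrate=4 bound=3 product=13
t=11: arr=2 -> substrate=4 bound=3 product=15
t=12: arr=2 -> substrate=5 bound=3 product=16
t=13: arr=2 -> substrate=5 bound=3 product=18

Answer: 1 3 3 3 3 3 3 3 3 3 3 3 3 3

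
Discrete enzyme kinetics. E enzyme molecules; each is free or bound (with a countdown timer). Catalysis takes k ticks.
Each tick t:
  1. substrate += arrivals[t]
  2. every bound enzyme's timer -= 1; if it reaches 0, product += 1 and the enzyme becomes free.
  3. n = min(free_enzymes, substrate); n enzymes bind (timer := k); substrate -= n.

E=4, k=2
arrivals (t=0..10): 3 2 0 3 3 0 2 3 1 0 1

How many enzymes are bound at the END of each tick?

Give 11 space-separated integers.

Answer: 3 4 2 4 4 3 4 4 4 2 1

Derivation:
t=0: arr=3 -> substrate=0 bound=3 product=0
t=1: arr=2 -> substrate=1 bound=4 product=0
t=2: arr=0 -> substrate=0 bound=2 product=3
t=3: arr=3 -> substrate=0 bound=4 product=4
t=4: arr=3 -> substrate=2 bound=4 product=5
t=5: arr=0 -> substrate=0 bound=3 product=8
t=6: arr=2 -> substrate=0 bound=4 product=9
t=7: arr=3 -> substrate=1 bound=4 product=11
t=8: arr=1 -> substrate=0 bound=4 product=13
t=9: arr=0 -> substrate=0 bound=2 product=15
t=10: arr=1 -> substrate=0 bound=1 product=17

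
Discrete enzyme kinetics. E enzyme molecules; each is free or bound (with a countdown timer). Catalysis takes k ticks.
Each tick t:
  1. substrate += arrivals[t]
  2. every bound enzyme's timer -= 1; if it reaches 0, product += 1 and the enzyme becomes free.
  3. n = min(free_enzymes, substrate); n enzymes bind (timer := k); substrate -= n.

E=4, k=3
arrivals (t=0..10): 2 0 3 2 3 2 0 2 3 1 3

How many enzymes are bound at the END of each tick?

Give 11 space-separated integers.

Answer: 2 2 4 4 4 4 4 4 4 4 4

Derivation:
t=0: arr=2 -> substrate=0 bound=2 product=0
t=1: arr=0 -> substrate=0 bound=2 product=0
t=2: arr=3 -> substrate=1 bound=4 product=0
t=3: arr=2 -> substrate=1 bound=4 product=2
t=4: arr=3 -> substrate=4 bound=4 product=2
t=5: arr=2 -> substrate=4 bound=4 product=4
t=6: arr=0 -> substrate=2 bound=4 product=6
t=7: arr=2 -> substrate=4 bound=4 product=6
t=8: arr=3 -> substrate=5 bound=4 product=8
t=9: arr=1 -> substrate=4 bound=4 product=10
t=10: arr=3 -> substrate=7 bound=4 product=10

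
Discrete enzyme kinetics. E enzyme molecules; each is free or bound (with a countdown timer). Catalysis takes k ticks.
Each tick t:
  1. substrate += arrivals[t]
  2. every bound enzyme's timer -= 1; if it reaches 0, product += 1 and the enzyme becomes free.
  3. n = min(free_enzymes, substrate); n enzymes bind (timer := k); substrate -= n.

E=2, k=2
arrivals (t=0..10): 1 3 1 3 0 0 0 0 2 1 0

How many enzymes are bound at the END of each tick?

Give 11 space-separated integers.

Answer: 1 2 2 2 2 2 2 2 2 2 2

Derivation:
t=0: arr=1 -> substrate=0 bound=1 product=0
t=1: arr=3 -> substrate=2 bound=2 product=0
t=2: arr=1 -> substrate=2 bound=2 product=1
t=3: arr=3 -> substrate=4 bound=2 product=2
t=4: arr=0 -> substrate=3 bound=2 product=3
t=5: arr=0 -> substrate=2 bound=2 product=4
t=6: arr=0 -> substrate=1 bound=2 product=5
t=7: arr=0 -> substrate=0 bound=2 product=6
t=8: arr=2 -> substrate=1 bound=2 product=7
t=9: arr=1 -> substrate=1 bound=2 product=8
t=10: arr=0 -> substrate=0 bound=2 product=9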